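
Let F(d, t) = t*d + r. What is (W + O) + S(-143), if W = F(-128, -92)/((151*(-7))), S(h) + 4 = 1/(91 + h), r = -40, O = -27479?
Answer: -1511186941/54964 ≈ -27494.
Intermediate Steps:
S(h) = -4 + 1/(91 + h)
F(d, t) = -40 + d*t (F(d, t) = t*d - 40 = d*t - 40 = -40 + d*t)
W = -11736/1057 (W = (-40 - 128*(-92))/((151*(-7))) = (-40 + 11776)/(-1057) = 11736*(-1/1057) = -11736/1057 ≈ -11.103)
(W + O) + S(-143) = (-11736/1057 - 27479) + (-363 - 4*(-143))/(91 - 143) = -29057039/1057 + (-363 + 572)/(-52) = -29057039/1057 - 1/52*209 = -29057039/1057 - 209/52 = -1511186941/54964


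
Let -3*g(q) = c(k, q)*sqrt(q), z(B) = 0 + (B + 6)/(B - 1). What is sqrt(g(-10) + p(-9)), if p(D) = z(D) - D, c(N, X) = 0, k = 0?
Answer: sqrt(930)/10 ≈ 3.0496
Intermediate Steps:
z(B) = (6 + B)/(-1 + B) (z(B) = 0 + (6 + B)/(-1 + B) = (6 + B)/(-1 + B))
p(D) = -D + (6 + D)/(-1 + D) (p(D) = (6 + D)/(-1 + D) - D = -D + (6 + D)/(-1 + D))
g(q) = 0 (g(q) = -0*sqrt(q) = -1/3*0 = 0)
sqrt(g(-10) + p(-9)) = sqrt(0 + (6 - 9 - 1*(-9)*(-1 - 9))/(-1 - 9)) = sqrt(0 + (6 - 9 - 1*(-9)*(-10))/(-10)) = sqrt(0 - (6 - 9 - 90)/10) = sqrt(0 - 1/10*(-93)) = sqrt(0 + 93/10) = sqrt(93/10) = sqrt(930)/10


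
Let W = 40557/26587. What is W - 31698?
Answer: -76610379/2417 ≈ -31696.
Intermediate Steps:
W = 3687/2417 (W = 40557*(1/26587) = 3687/2417 ≈ 1.5254)
W - 31698 = 3687/2417 - 31698 = -76610379/2417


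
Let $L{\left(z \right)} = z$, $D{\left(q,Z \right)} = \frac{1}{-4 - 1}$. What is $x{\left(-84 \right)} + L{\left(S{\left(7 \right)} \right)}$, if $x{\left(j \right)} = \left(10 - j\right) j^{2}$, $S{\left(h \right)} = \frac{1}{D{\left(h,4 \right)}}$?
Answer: $663259$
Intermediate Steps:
$D{\left(q,Z \right)} = - \frac{1}{5}$ ($D{\left(q,Z \right)} = \frac{1}{-5} = - \frac{1}{5}$)
$S{\left(h \right)} = -5$ ($S{\left(h \right)} = \frac{1}{- \frac{1}{5}} = -5$)
$x{\left(j \right)} = j^{2} \left(10 - j\right)$
$x{\left(-84 \right)} + L{\left(S{\left(7 \right)} \right)} = \left(-84\right)^{2} \left(10 - -84\right) - 5 = 7056 \left(10 + 84\right) - 5 = 7056 \cdot 94 - 5 = 663264 - 5 = 663259$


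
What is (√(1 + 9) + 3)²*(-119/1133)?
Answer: -2261/1133 - 714*√10/1133 ≈ -3.9884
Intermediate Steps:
(√(1 + 9) + 3)²*(-119/1133) = (√10 + 3)²*(-119*1/1133) = (3 + √10)²*(-119/1133) = -119*(3 + √10)²/1133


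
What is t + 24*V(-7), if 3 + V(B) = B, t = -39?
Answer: -279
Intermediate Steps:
V(B) = -3 + B
t + 24*V(-7) = -39 + 24*(-3 - 7) = -39 + 24*(-10) = -39 - 240 = -279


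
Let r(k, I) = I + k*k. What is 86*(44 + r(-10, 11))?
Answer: 13330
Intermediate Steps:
r(k, I) = I + k**2
86*(44 + r(-10, 11)) = 86*(44 + (11 + (-10)**2)) = 86*(44 + (11 + 100)) = 86*(44 + 111) = 86*155 = 13330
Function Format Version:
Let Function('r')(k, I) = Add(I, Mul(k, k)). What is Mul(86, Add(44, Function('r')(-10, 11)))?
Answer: 13330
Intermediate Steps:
Function('r')(k, I) = Add(I, Pow(k, 2))
Mul(86, Add(44, Function('r')(-10, 11))) = Mul(86, Add(44, Add(11, Pow(-10, 2)))) = Mul(86, Add(44, Add(11, 100))) = Mul(86, Add(44, 111)) = Mul(86, 155) = 13330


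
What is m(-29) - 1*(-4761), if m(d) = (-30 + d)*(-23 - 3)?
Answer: 6295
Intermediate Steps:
m(d) = 780 - 26*d (m(d) = (-30 + d)*(-26) = 780 - 26*d)
m(-29) - 1*(-4761) = (780 - 26*(-29)) - 1*(-4761) = (780 + 754) + 4761 = 1534 + 4761 = 6295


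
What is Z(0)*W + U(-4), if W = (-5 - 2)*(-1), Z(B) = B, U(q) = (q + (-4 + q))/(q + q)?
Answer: 3/2 ≈ 1.5000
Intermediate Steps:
U(q) = (-4 + 2*q)/(2*q) (U(q) = (-4 + 2*q)/((2*q)) = (-4 + 2*q)*(1/(2*q)) = (-4 + 2*q)/(2*q))
W = 7 (W = -7*(-1) = 7)
Z(0)*W + U(-4) = 0*7 + (-2 - 4)/(-4) = 0 - ¼*(-6) = 0 + 3/2 = 3/2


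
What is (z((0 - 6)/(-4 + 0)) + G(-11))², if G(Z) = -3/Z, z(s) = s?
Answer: 1521/484 ≈ 3.1426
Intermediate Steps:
(z((0 - 6)/(-4 + 0)) + G(-11))² = ((0 - 6)/(-4 + 0) - 3/(-11))² = (-6/(-4) - 3*(-1/11))² = (-6*(-¼) + 3/11)² = (3/2 + 3/11)² = (39/22)² = 1521/484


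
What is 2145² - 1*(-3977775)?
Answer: 8578800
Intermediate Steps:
2145² - 1*(-3977775) = 4601025 + 3977775 = 8578800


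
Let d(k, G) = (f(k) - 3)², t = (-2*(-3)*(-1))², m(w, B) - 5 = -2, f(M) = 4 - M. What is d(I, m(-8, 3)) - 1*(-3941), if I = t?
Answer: 5166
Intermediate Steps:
m(w, B) = 3 (m(w, B) = 5 - 2 = 3)
t = 36 (t = (6*(-1))² = (-6)² = 36)
I = 36
d(k, G) = (1 - k)² (d(k, G) = ((4 - k) - 3)² = (1 - k)²)
d(I, m(-8, 3)) - 1*(-3941) = (-1 + 36)² - 1*(-3941) = 35² + 3941 = 1225 + 3941 = 5166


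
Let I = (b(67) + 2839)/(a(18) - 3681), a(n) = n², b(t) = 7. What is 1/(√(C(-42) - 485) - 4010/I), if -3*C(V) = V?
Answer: 3192635685/15101473485928 - 2024929*I*√471/45304420457784 ≈ 0.00021141 - 9.7002e-7*I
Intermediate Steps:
C(V) = -V/3
I = -2846/3357 (I = (7 + 2839)/(18² - 3681) = 2846/(324 - 3681) = 2846/(-3357) = 2846*(-1/3357) = -2846/3357 ≈ -0.84778)
1/(√(C(-42) - 485) - 4010/I) = 1/(√(-⅓*(-42) - 485) - 4010/(-2846/3357)) = 1/(√(14 - 485) - 4010*(-3357/2846)) = 1/(√(-471) + 6730785/1423) = 1/(I*√471 + 6730785/1423) = 1/(6730785/1423 + I*√471)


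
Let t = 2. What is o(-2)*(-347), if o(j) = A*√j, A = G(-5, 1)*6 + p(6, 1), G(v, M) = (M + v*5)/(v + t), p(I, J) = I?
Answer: -18738*I*√2 ≈ -26500.0*I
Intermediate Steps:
G(v, M) = (M + 5*v)/(2 + v) (G(v, M) = (M + v*5)/(v + 2) = (M + 5*v)/(2 + v))
A = 54 (A = ((1 + 5*(-5))/(2 - 5))*6 + 6 = ((1 - 25)/(-3))*6 + 6 = -⅓*(-24)*6 + 6 = 8*6 + 6 = 48 + 6 = 54)
o(j) = 54*√j
o(-2)*(-347) = (54*√(-2))*(-347) = (54*(I*√2))*(-347) = (54*I*√2)*(-347) = -18738*I*√2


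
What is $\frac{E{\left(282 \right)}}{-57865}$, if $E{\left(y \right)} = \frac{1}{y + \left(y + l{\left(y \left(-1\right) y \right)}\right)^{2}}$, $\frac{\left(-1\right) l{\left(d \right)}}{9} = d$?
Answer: $- \frac{1}{29664673731189390} \approx -3.371 \cdot 10^{-17}$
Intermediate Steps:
$l{\left(d \right)} = - 9 d$
$E{\left(y \right)} = \frac{1}{y + \left(y + 9 y^{2}\right)^{2}}$ ($E{\left(y \right)} = \frac{1}{y + \left(y - 9 y \left(-1\right) y\right)^{2}} = \frac{1}{y + \left(y - 9 - y y\right)^{2}} = \frac{1}{y + \left(y - 9 \left(- y^{2}\right)\right)^{2}} = \frac{1}{y + \left(y + 9 y^{2}\right)^{2}}$)
$\frac{E{\left(282 \right)}}{-57865} = \frac{\frac{1}{282} \frac{1}{1 + 282 \left(1 + 9 \cdot 282\right)^{2}}}{-57865} = \frac{1}{282 \left(1 + 282 \left(1 + 2538\right)^{2}\right)} \left(- \frac{1}{57865}\right) = \frac{1}{282 \left(1 + 282 \cdot 2539^{2}\right)} \left(- \frac{1}{57865}\right) = \frac{1}{282 \left(1 + 282 \cdot 6446521\right)} \left(- \frac{1}{57865}\right) = \frac{1}{282 \left(1 + 1817918922\right)} \left(- \frac{1}{57865}\right) = \frac{1}{282 \cdot 1817918923} \left(- \frac{1}{57865}\right) = \frac{1}{282} \cdot \frac{1}{1817918923} \left(- \frac{1}{57865}\right) = \frac{1}{512653136286} \left(- \frac{1}{57865}\right) = - \frac{1}{29664673731189390}$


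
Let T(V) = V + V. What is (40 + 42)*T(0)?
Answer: 0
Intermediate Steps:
T(V) = 2*V
(40 + 42)*T(0) = (40 + 42)*(2*0) = 82*0 = 0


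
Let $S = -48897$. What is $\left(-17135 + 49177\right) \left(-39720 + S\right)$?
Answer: $-2839465914$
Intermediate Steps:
$\left(-17135 + 49177\right) \left(-39720 + S\right) = \left(-17135 + 49177\right) \left(-39720 - 48897\right) = 32042 \left(-88617\right) = -2839465914$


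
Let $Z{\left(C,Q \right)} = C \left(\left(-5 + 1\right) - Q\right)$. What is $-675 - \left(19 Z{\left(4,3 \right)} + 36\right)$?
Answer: $-179$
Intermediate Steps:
$Z{\left(C,Q \right)} = C \left(-4 - Q\right)$
$-675 - \left(19 Z{\left(4,3 \right)} + 36\right) = -675 - \left(19 \left(\left(-1\right) 4 \left(4 + 3\right)\right) + 36\right) = -675 - \left(19 \left(\left(-1\right) 4 \cdot 7\right) + 36\right) = -675 - \left(19 \left(-28\right) + 36\right) = -675 - \left(-532 + 36\right) = -675 - -496 = -675 + 496 = -179$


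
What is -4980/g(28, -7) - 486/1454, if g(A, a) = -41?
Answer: 3610497/29807 ≈ 121.13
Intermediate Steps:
-4980/g(28, -7) - 486/1454 = -4980/(-41) - 486/1454 = -4980*(-1/41) - 486*1/1454 = 4980/41 - 243/727 = 3610497/29807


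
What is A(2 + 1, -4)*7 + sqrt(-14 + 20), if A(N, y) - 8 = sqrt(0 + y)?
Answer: 56 + sqrt(6) + 14*I ≈ 58.449 + 14.0*I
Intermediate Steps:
A(N, y) = 8 + sqrt(y) (A(N, y) = 8 + sqrt(0 + y) = 8 + sqrt(y))
A(2 + 1, -4)*7 + sqrt(-14 + 20) = (8 + sqrt(-4))*7 + sqrt(-14 + 20) = (8 + 2*I)*7 + sqrt(6) = (56 + 14*I) + sqrt(6) = 56 + sqrt(6) + 14*I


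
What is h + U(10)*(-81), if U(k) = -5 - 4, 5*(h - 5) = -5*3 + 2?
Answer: 3657/5 ≈ 731.40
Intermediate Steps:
h = 12/5 (h = 5 + (-5*3 + 2)/5 = 5 + (-15 + 2)/5 = 5 + (1/5)*(-13) = 5 - 13/5 = 12/5 ≈ 2.4000)
U(k) = -9
h + U(10)*(-81) = 12/5 - 9*(-81) = 12/5 + 729 = 3657/5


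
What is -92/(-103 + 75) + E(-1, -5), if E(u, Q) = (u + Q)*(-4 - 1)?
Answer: 233/7 ≈ 33.286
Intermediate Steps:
E(u, Q) = -5*Q - 5*u (E(u, Q) = (Q + u)*(-5) = -5*Q - 5*u)
-92/(-103 + 75) + E(-1, -5) = -92/(-103 + 75) + (-5*(-5) - 5*(-1)) = -92/(-28) + (25 + 5) = -92*(-1/28) + 30 = 23/7 + 30 = 233/7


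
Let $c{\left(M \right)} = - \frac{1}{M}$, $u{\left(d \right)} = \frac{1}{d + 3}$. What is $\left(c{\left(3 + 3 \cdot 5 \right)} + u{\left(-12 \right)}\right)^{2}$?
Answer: $\frac{1}{36} \approx 0.027778$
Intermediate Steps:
$u{\left(d \right)} = \frac{1}{3 + d}$
$\left(c{\left(3 + 3 \cdot 5 \right)} + u{\left(-12 \right)}\right)^{2} = \left(- \frac{1}{3 + 3 \cdot 5} + \frac{1}{3 - 12}\right)^{2} = \left(- \frac{1}{3 + 15} + \frac{1}{-9}\right)^{2} = \left(- \frac{1}{18} - \frac{1}{9}\right)^{2} = \left(- \frac{1}{6}\right)^{2} = \frac{1}{36}$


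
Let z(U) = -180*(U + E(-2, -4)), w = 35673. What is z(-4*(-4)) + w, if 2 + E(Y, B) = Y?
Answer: 33513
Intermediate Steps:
E(Y, B) = -2 + Y
z(U) = 720 - 180*U (z(U) = -180*(U + (-2 - 2)) = -180*(U - 4) = -180*(-4 + U) = 720 - 180*U)
z(-4*(-4)) + w = (720 - (-720)*(-4)) + 35673 = (720 - 180*16) + 35673 = (720 - 2880) + 35673 = -2160 + 35673 = 33513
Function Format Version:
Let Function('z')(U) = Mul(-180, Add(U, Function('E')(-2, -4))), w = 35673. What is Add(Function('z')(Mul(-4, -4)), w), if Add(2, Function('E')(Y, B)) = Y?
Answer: 33513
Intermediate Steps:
Function('E')(Y, B) = Add(-2, Y)
Function('z')(U) = Add(720, Mul(-180, U)) (Function('z')(U) = Mul(-180, Add(U, Add(-2, -2))) = Mul(-180, Add(U, -4)) = Mul(-180, Add(-4, U)) = Add(720, Mul(-180, U)))
Add(Function('z')(Mul(-4, -4)), w) = Add(Add(720, Mul(-180, Mul(-4, -4))), 35673) = Add(Add(720, Mul(-180, 16)), 35673) = Add(Add(720, -2880), 35673) = Add(-2160, 35673) = 33513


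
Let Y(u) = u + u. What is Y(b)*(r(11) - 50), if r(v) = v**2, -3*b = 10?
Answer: -1420/3 ≈ -473.33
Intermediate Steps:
b = -10/3 (b = -1/3*10 = -10/3 ≈ -3.3333)
Y(u) = 2*u
Y(b)*(r(11) - 50) = (2*(-10/3))*(11**2 - 50) = -20*(121 - 50)/3 = -20/3*71 = -1420/3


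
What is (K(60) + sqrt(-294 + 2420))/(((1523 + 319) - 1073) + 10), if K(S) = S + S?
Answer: 120/779 + sqrt(2126)/779 ≈ 0.21323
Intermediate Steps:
K(S) = 2*S
(K(60) + sqrt(-294 + 2420))/(((1523 + 319) - 1073) + 10) = (2*60 + sqrt(-294 + 2420))/(((1523 + 319) - 1073) + 10) = (120 + sqrt(2126))/((1842 - 1073) + 10) = (120 + sqrt(2126))/(769 + 10) = (120 + sqrt(2126))/779 = (120 + sqrt(2126))*(1/779) = 120/779 + sqrt(2126)/779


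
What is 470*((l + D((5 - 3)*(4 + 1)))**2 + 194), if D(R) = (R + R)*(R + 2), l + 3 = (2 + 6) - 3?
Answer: 27616260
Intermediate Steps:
l = 2 (l = -3 + ((2 + 6) - 3) = -3 + (8 - 3) = -3 + 5 = 2)
D(R) = 2*R*(2 + R) (D(R) = (2*R)*(2 + R) = 2*R*(2 + R))
470*((l + D((5 - 3)*(4 + 1)))**2 + 194) = 470*((2 + 2*((5 - 3)*(4 + 1))*(2 + (5 - 3)*(4 + 1)))**2 + 194) = 470*((2 + 2*(2*5)*(2 + 2*5))**2 + 194) = 470*((2 + 2*10*(2 + 10))**2 + 194) = 470*((2 + 2*10*12)**2 + 194) = 470*((2 + 240)**2 + 194) = 470*(242**2 + 194) = 470*(58564 + 194) = 470*58758 = 27616260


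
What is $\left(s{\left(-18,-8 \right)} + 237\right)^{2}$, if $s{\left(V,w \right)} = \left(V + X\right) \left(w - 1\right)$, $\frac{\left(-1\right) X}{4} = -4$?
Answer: $65025$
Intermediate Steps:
$X = 16$ ($X = \left(-4\right) \left(-4\right) = 16$)
$s{\left(V,w \right)} = \left(-1 + w\right) \left(16 + V\right)$ ($s{\left(V,w \right)} = \left(V + 16\right) \left(w - 1\right) = \left(16 + V\right) \left(-1 + w\right) = \left(-1 + w\right) \left(16 + V\right)$)
$\left(s{\left(-18,-8 \right)} + 237\right)^{2} = \left(\left(-16 - -18 + 16 \left(-8\right) - -144\right) + 237\right)^{2} = \left(\left(-16 + 18 - 128 + 144\right) + 237\right)^{2} = \left(18 + 237\right)^{2} = 255^{2} = 65025$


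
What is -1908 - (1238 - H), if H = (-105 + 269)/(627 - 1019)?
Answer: -308349/98 ≈ -3146.4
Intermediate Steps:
H = -41/98 (H = 164/(-392) = 164*(-1/392) = -41/98 ≈ -0.41837)
-1908 - (1238 - H) = -1908 - (1238 - 1*(-41/98)) = -1908 - (1238 + 41/98) = -1908 - 1*121365/98 = -1908 - 121365/98 = -308349/98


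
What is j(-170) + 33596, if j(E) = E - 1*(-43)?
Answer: 33469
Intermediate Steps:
j(E) = 43 + E (j(E) = E + 43 = 43 + E)
j(-170) + 33596 = (43 - 170) + 33596 = -127 + 33596 = 33469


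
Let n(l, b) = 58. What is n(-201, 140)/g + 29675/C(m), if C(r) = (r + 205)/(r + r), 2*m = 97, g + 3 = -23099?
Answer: 66498514747/5856357 ≈ 11355.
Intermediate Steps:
g = -23102 (g = -3 - 23099 = -23102)
m = 97/2 (m = (1/2)*97 = 97/2 ≈ 48.500)
C(r) = (205 + r)/(2*r) (C(r) = (205 + r)/((2*r)) = (205 + r)*(1/(2*r)) = (205 + r)/(2*r))
n(-201, 140)/g + 29675/C(m) = 58/(-23102) + 29675/(((205 + 97/2)/(2*(97/2)))) = 58*(-1/23102) + 29675/(((1/2)*(2/97)*(507/2))) = -29/11551 + 29675/(507/194) = -29/11551 + 29675*(194/507) = -29/11551 + 5756950/507 = 66498514747/5856357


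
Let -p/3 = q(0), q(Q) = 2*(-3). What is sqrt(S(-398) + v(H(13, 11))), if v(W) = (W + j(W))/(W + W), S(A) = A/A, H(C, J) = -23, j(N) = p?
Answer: sqrt(2346)/46 ≈ 1.0529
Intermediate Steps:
q(Q) = -6
p = 18 (p = -3*(-6) = 18)
j(N) = 18
S(A) = 1
v(W) = (18 + W)/(2*W) (v(W) = (W + 18)/(W + W) = (18 + W)/((2*W)) = (18 + W)*(1/(2*W)) = (18 + W)/(2*W))
sqrt(S(-398) + v(H(13, 11))) = sqrt(1 + (1/2)*(18 - 23)/(-23)) = sqrt(1 + (1/2)*(-1/23)*(-5)) = sqrt(1 + 5/46) = sqrt(51/46) = sqrt(2346)/46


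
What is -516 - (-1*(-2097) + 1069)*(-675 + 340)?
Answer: 1060094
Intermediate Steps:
-516 - (-1*(-2097) + 1069)*(-675 + 340) = -516 - (2097 + 1069)*(-335) = -516 - 3166*(-335) = -516 - 1*(-1060610) = -516 + 1060610 = 1060094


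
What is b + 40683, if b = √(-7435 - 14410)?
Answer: 40683 + I*√21845 ≈ 40683.0 + 147.8*I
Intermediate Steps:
b = I*√21845 (b = √(-21845) = I*√21845 ≈ 147.8*I)
b + 40683 = I*√21845 + 40683 = 40683 + I*√21845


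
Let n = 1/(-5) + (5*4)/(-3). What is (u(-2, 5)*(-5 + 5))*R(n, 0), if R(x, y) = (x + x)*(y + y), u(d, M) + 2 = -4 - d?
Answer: 0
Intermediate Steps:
u(d, M) = -6 - d (u(d, M) = -2 + (-4 - d) = -6 - d)
n = -103/15 (n = 1*(-⅕) + 20*(-⅓) = -⅕ - 20/3 = -103/15 ≈ -6.8667)
R(x, y) = 4*x*y (R(x, y) = (2*x)*(2*y) = 4*x*y)
(u(-2, 5)*(-5 + 5))*R(n, 0) = ((-6 - 1*(-2))*(-5 + 5))*(4*(-103/15)*0) = ((-6 + 2)*0)*0 = -4*0*0 = 0*0 = 0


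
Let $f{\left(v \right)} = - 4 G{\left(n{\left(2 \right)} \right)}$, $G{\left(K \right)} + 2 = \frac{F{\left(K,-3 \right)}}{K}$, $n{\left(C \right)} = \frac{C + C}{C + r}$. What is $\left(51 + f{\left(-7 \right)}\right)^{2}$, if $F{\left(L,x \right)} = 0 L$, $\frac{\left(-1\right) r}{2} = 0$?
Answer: $3481$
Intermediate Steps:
$r = 0$ ($r = \left(-2\right) 0 = 0$)
$n{\left(C \right)} = 2$ ($n{\left(C \right)} = \frac{C + C}{C + 0} = \frac{2 C}{C} = 2$)
$F{\left(L,x \right)} = 0$
$G{\left(K \right)} = -2$ ($G{\left(K \right)} = -2 + \frac{0}{K} = -2 + 0 = -2$)
$f{\left(v \right)} = 8$ ($f{\left(v \right)} = \left(-4\right) \left(-2\right) = 8$)
$\left(51 + f{\left(-7 \right)}\right)^{2} = \left(51 + 8\right)^{2} = 59^{2} = 3481$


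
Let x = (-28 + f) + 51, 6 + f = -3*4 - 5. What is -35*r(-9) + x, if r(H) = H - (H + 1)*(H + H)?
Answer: 5355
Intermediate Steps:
f = -23 (f = -6 + (-3*4 - 5) = -6 + (-12 - 5) = -6 - 17 = -23)
r(H) = H - 2*H*(1 + H) (r(H) = H - (1 + H)*2*H = H - 2*H*(1 + H))
x = 0 (x = (-28 - 23) + 51 = -51 + 51 = 0)
-35*r(-9) + x = -(-35)*(-9)*(1 + 2*(-9)) + 0 = -(-35)*(-9)*(1 - 18) + 0 = -(-35)*(-9)*(-17) + 0 = -35*(-153) + 0 = 5355 + 0 = 5355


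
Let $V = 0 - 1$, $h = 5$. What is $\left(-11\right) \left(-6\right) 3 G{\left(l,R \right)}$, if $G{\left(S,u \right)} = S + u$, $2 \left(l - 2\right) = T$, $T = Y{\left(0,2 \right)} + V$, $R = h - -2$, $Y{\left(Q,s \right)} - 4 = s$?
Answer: $2277$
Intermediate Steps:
$Y{\left(Q,s \right)} = 4 + s$
$V = -1$ ($V = 0 - 1 = -1$)
$R = 7$ ($R = 5 - -2 = 5 + 2 = 7$)
$T = 5$ ($T = \left(4 + 2\right) - 1 = 6 - 1 = 5$)
$l = \frac{9}{2}$ ($l = 2 + \frac{1}{2} \cdot 5 = 2 + \frac{5}{2} = \frac{9}{2} \approx 4.5$)
$\left(-11\right) \left(-6\right) 3 G{\left(l,R \right)} = \left(-11\right) \left(-6\right) 3 \left(\frac{9}{2} + 7\right) = 66 \cdot 3 \cdot \frac{23}{2} = 198 \cdot \frac{23}{2} = 2277$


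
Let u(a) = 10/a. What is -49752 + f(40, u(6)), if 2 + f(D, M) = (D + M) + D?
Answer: -149017/3 ≈ -49672.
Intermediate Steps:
f(D, M) = -2 + M + 2*D (f(D, M) = -2 + ((D + M) + D) = -2 + (M + 2*D) = -2 + M + 2*D)
-49752 + f(40, u(6)) = -49752 + (-2 + 10/6 + 2*40) = -49752 + (-2 + 10*(⅙) + 80) = -49752 + (-2 + 5/3 + 80) = -49752 + 239/3 = -149017/3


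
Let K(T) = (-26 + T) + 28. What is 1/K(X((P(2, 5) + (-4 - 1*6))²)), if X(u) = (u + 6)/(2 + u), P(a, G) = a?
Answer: 33/101 ≈ 0.32673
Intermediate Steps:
X(u) = (6 + u)/(2 + u)
K(T) = 2 + T
1/K(X((P(2, 5) + (-4 - 1*6))²)) = 1/(2 + (6 + (2 + (-4 - 1*6))²)/(2 + (2 + (-4 - 1*6))²)) = 1/(2 + (6 + (2 + (-4 - 6))²)/(2 + (2 + (-4 - 6))²)) = 1/(2 + (6 + (2 - 10)²)/(2 + (2 - 10)²)) = 1/(2 + (6 + (-8)²)/(2 + (-8)²)) = 1/(2 + (6 + 64)/(2 + 64)) = 1/(2 + 70/66) = 1/(2 + (1/66)*70) = 1/(2 + 35/33) = 1/(101/33) = 33/101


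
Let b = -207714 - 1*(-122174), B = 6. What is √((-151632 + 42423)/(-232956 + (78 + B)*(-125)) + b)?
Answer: I*√2200520699609/5072 ≈ 292.47*I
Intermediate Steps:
b = -85540 (b = -207714 + 122174 = -85540)
√((-151632 + 42423)/(-232956 + (78 + B)*(-125)) + b) = √((-151632 + 42423)/(-232956 + (78 + 6)*(-125)) - 85540) = √(-109209/(-232956 + 84*(-125)) - 85540) = √(-109209/(-232956 - 10500) - 85540) = √(-109209/(-243456) - 85540) = √(-109209*(-1/243456) - 85540) = √(36403/81152 - 85540) = √(-6941705677/81152) = I*√2200520699609/5072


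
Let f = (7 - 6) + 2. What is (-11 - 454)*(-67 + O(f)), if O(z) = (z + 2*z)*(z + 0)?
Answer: 18600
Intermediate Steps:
f = 3 (f = 1 + 2 = 3)
O(z) = 3*z² (O(z) = (3*z)*z = 3*z²)
(-11 - 454)*(-67 + O(f)) = (-11 - 454)*(-67 + 3*3²) = -465*(-67 + 3*9) = -465*(-67 + 27) = -465*(-40) = 18600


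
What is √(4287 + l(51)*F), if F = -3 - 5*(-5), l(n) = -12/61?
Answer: 3*√1770647/61 ≈ 65.442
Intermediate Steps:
l(n) = -12/61 (l(n) = -12*1/61 = -12/61)
F = 22 (F = -3 + 25 = 22)
√(4287 + l(51)*F) = √(4287 - 12/61*22) = √(4287 - 264/61) = √(261243/61) = 3*√1770647/61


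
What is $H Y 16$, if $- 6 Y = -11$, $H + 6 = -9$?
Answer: $-440$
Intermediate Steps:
$H = -15$ ($H = -6 - 9 = -15$)
$Y = \frac{11}{6}$ ($Y = \left(- \frac{1}{6}\right) \left(-11\right) = \frac{11}{6} \approx 1.8333$)
$H Y 16 = \left(-15\right) \frac{11}{6} \cdot 16 = \left(- \frac{55}{2}\right) 16 = -440$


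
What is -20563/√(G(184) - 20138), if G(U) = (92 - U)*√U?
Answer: 20563*I*√2/(2*√(10069 + 92*√46)) ≈ 140.61*I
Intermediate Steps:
G(U) = √U*(92 - U)
-20563/√(G(184) - 20138) = -20563/√(√184*(92 - 1*184) - 20138) = -20563/√((2*√46)*(92 - 184) - 20138) = -20563/√((2*√46)*(-92) - 20138) = -20563/√(-184*√46 - 20138) = -20563/√(-20138 - 184*√46)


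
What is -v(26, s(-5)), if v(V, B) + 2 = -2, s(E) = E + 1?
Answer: 4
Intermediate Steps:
s(E) = 1 + E
v(V, B) = -4 (v(V, B) = -2 - 2 = -4)
-v(26, s(-5)) = -1*(-4) = 4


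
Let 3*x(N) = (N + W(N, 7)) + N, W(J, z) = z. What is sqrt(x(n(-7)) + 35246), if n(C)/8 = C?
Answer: 11*sqrt(291) ≈ 187.65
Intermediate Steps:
n(C) = 8*C
x(N) = 7/3 + 2*N/3 (x(N) = ((N + 7) + N)/3 = ((7 + N) + N)/3 = (7 + 2*N)/3 = 7/3 + 2*N/3)
sqrt(x(n(-7)) + 35246) = sqrt((7/3 + 2*(8*(-7))/3) + 35246) = sqrt((7/3 + (2/3)*(-56)) + 35246) = sqrt((7/3 - 112/3) + 35246) = sqrt(-35 + 35246) = sqrt(35211) = 11*sqrt(291)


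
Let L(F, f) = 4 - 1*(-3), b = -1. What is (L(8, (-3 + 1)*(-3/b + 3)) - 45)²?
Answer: 1444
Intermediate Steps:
L(F, f) = 7 (L(F, f) = 4 + 3 = 7)
(L(8, (-3 + 1)*(-3/b + 3)) - 45)² = (7 - 45)² = (-38)² = 1444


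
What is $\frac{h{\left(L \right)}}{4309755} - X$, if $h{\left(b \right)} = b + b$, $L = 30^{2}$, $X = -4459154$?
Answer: $\frac{1281190749938}{287317} \approx 4.4592 \cdot 10^{6}$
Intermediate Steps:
$L = 900$
$h{\left(b \right)} = 2 b$
$\frac{h{\left(L \right)}}{4309755} - X = \frac{2 \cdot 900}{4309755} - -4459154 = 1800 \cdot \frac{1}{4309755} + 4459154 = \frac{120}{287317} + 4459154 = \frac{1281190749938}{287317}$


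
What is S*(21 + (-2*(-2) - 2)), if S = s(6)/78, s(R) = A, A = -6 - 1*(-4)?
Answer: -23/39 ≈ -0.58974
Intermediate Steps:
A = -2 (A = -6 + 4 = -2)
s(R) = -2
S = -1/39 (S = -2/78 = -2*1/78 = -1/39 ≈ -0.025641)
S*(21 + (-2*(-2) - 2)) = -(21 + (-2*(-2) - 2))/39 = -(21 + (4 - 2))/39 = -(21 + 2)/39 = -1/39*23 = -23/39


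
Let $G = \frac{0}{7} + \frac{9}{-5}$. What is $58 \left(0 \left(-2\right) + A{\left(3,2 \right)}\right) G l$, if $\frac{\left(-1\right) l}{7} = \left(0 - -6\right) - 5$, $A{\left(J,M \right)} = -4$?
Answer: $- \frac{14616}{5} \approx -2923.2$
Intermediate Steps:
$G = - \frac{9}{5}$ ($G = 0 \cdot \frac{1}{7} + 9 \left(- \frac{1}{5}\right) = 0 - \frac{9}{5} = - \frac{9}{5} \approx -1.8$)
$l = -7$ ($l = - 7 \left(\left(0 - -6\right) - 5\right) = - 7 \left(\left(0 + 6\right) - 5\right) = - 7 \left(6 - 5\right) = \left(-7\right) 1 = -7$)
$58 \left(0 \left(-2\right) + A{\left(3,2 \right)}\right) G l = 58 \left(0 \left(-2\right) - 4\right) \left(- \frac{9}{5}\right) \left(-7\right) = 58 \left(0 - 4\right) \left(- \frac{9}{5}\right) \left(-7\right) = 58 \left(-4\right) \left(- \frac{9}{5}\right) \left(-7\right) = 58 \cdot \frac{36}{5} \left(-7\right) = 58 \left(- \frac{252}{5}\right) = - \frac{14616}{5}$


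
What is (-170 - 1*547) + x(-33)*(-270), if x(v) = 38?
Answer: -10977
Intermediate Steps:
(-170 - 1*547) + x(-33)*(-270) = (-170 - 1*547) + 38*(-270) = (-170 - 547) - 10260 = -717 - 10260 = -10977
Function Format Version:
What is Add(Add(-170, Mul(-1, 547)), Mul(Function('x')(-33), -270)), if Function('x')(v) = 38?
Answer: -10977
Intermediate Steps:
Add(Add(-170, Mul(-1, 547)), Mul(Function('x')(-33), -270)) = Add(Add(-170, Mul(-1, 547)), Mul(38, -270)) = Add(Add(-170, -547), -10260) = Add(-717, -10260) = -10977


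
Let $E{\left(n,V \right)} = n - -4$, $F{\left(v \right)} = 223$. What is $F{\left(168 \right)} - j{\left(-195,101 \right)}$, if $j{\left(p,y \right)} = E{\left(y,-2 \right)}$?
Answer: $118$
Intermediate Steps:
$E{\left(n,V \right)} = 4 + n$ ($E{\left(n,V \right)} = n + 4 = 4 + n$)
$j{\left(p,y \right)} = 4 + y$
$F{\left(168 \right)} - j{\left(-195,101 \right)} = 223 - \left(4 + 101\right) = 223 - 105 = 118$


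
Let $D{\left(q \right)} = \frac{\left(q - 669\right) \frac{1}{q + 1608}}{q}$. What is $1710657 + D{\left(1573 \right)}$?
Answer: $\frac{8559636670345}{5003713} \approx 1.7107 \cdot 10^{6}$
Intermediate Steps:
$D{\left(q \right)} = \frac{-669 + q}{q \left(1608 + q\right)}$ ($D{\left(q \right)} = \frac{\left(-669 + q\right) \frac{1}{1608 + q}}{q} = \frac{\frac{1}{1608 + q} \left(-669 + q\right)}{q} = \frac{-669 + q}{q \left(1608 + q\right)}$)
$1710657 + D{\left(1573 \right)} = 1710657 + \frac{-669 + 1573}{1573 \left(1608 + 1573\right)} = 1710657 + \frac{1}{1573} \cdot \frac{1}{3181} \cdot 904 = 1710657 + \frac{904}{5003713} = \frac{8559636670345}{5003713}$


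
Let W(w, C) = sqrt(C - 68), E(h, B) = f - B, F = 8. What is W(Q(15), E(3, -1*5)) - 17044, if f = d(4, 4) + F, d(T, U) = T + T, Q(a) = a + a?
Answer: -17044 + I*sqrt(47) ≈ -17044.0 + 6.8557*I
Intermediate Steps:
Q(a) = 2*a
d(T, U) = 2*T
f = 16 (f = 2*4 + 8 = 8 + 8 = 16)
E(h, B) = 16 - B
W(w, C) = sqrt(-68 + C)
W(Q(15), E(3, -1*5)) - 17044 = sqrt(-68 + (16 - (-1)*5)) - 17044 = sqrt(-68 + (16 - 1*(-5))) - 17044 = sqrt(-68 + (16 + 5)) - 17044 = sqrt(-68 + 21) - 17044 = sqrt(-47) - 17044 = I*sqrt(47) - 17044 = -17044 + I*sqrt(47)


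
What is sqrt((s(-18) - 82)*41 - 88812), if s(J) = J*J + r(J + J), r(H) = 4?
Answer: I*sqrt(78726) ≈ 280.58*I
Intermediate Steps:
s(J) = 4 + J**2 (s(J) = J*J + 4 = J**2 + 4 = 4 + J**2)
sqrt((s(-18) - 82)*41 - 88812) = sqrt(((4 + (-18)**2) - 82)*41 - 88812) = sqrt(((4 + 324) - 82)*41 - 88812) = sqrt((328 - 82)*41 - 88812) = sqrt(246*41 - 88812) = sqrt(10086 - 88812) = sqrt(-78726) = I*sqrt(78726)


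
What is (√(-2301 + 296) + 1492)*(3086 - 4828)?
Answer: -2599064 - 1742*I*√2005 ≈ -2.5991e+6 - 78002.0*I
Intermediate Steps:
(√(-2301 + 296) + 1492)*(3086 - 4828) = (√(-2005) + 1492)*(-1742) = (I*√2005 + 1492)*(-1742) = (1492 + I*√2005)*(-1742) = -2599064 - 1742*I*√2005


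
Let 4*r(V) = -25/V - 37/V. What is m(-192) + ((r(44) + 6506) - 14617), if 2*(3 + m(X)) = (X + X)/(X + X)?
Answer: -714019/88 ≈ -8113.9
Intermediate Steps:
r(V) = -31/(2*V) (r(V) = (-25/V - 37/V)/4 = (-62/V)/4 = -31/(2*V))
m(X) = -5/2 (m(X) = -3 + ((X + X)/(X + X))/2 = -3 + ((2*X)/((2*X)))/2 = -3 + ((2*X)*(1/(2*X)))/2 = -3 + (½)*1 = -3 + ½ = -5/2)
m(-192) + ((r(44) + 6506) - 14617) = -5/2 + ((-31/2/44 + 6506) - 14617) = -5/2 + ((-31/2*1/44 + 6506) - 14617) = -5/2 + ((-31/88 + 6506) - 14617) = -5/2 + (572497/88 - 14617) = -5/2 - 713799/88 = -714019/88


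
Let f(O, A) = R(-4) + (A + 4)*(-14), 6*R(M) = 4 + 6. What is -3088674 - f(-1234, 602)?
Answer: -9240575/3 ≈ -3.0802e+6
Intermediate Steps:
R(M) = 5/3 (R(M) = (4 + 6)/6 = (1/6)*10 = 5/3)
f(O, A) = -163/3 - 14*A (f(O, A) = 5/3 + (A + 4)*(-14) = 5/3 + (4 + A)*(-14) = 5/3 + (-56 - 14*A) = -163/3 - 14*A)
-3088674 - f(-1234, 602) = -3088674 - (-163/3 - 14*602) = -3088674 - (-163/3 - 8428) = -3088674 - 1*(-25447/3) = -3088674 + 25447/3 = -9240575/3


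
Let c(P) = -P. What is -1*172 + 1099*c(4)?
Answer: -4568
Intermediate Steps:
-1*172 + 1099*c(4) = -1*172 + 1099*(-1*4) = -172 + 1099*(-4) = -172 - 4396 = -4568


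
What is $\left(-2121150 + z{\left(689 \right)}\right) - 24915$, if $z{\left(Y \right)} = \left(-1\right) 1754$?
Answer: $-2147819$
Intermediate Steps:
$z{\left(Y \right)} = -1754$
$\left(-2121150 + z{\left(689 \right)}\right) - 24915 = \left(-2121150 - 1754\right) - 24915 = -2122904 - 24915 = -2147819$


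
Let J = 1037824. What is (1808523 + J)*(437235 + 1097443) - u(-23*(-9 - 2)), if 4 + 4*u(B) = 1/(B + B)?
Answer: 8841289669444407/2024 ≈ 4.3682e+12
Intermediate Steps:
u(B) = -1 + 1/(8*B) (u(B) = -1 + 1/(4*(B + B)) = -1 + 1/(4*((2*B))) = -1 + (1/(2*B))/4 = -1 + 1/(8*B))
(1808523 + J)*(437235 + 1097443) - u(-23*(-9 - 2)) = (1808523 + 1037824)*(437235 + 1097443) - (1/8 - (-23)*(-9 - 2))/((-23*(-9 - 2))) = 2846347*1534678 - (1/8 - (-23)*(-11))/((-23*(-11))) = 4368226121266 - (1/8 - 1*253)/253 = 4368226121266 - (1/8 - 253)/253 = 4368226121266 - (-2023)/(253*8) = 4368226121266 - 1*(-2023/2024) = 4368226121266 + 2023/2024 = 8841289669444407/2024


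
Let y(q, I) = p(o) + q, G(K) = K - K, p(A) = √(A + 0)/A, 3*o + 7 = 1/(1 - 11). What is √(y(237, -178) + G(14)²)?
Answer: √(1194717 - 71*I*√2130)/71 ≈ 15.395 - 0.021112*I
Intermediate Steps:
o = -71/30 (o = -7/3 + 1/(3*(1 - 11)) = -7/3 + (⅓)/(-10) = -7/3 + (⅓)*(-⅒) = -7/3 - 1/30 = -71/30 ≈ -2.3667)
p(A) = A^(-½) (p(A) = √A/A = A^(-½))
G(K) = 0
y(q, I) = q - I*√2130/71 (y(q, I) = (-71/30)^(-½) + q = -I*√2130/71 + q = q - I*√2130/71)
√(y(237, -178) + G(14)²) = √((237 - I*√2130/71) + 0²) = √((237 - I*√2130/71) + 0) = √(237 - I*√2130/71)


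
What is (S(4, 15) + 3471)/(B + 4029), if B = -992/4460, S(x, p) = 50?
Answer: 3925915/4492087 ≈ 0.87396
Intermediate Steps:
B = -248/1115 (B = -992*1/4460 = -248/1115 ≈ -0.22242)
(S(4, 15) + 3471)/(B + 4029) = (50 + 3471)/(-248/1115 + 4029) = 3521/(4492087/1115) = 3521*(1115/4492087) = 3925915/4492087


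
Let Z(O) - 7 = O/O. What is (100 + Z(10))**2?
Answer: 11664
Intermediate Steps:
Z(O) = 8 (Z(O) = 7 + O/O = 7 + 1 = 8)
(100 + Z(10))**2 = (100 + 8)**2 = 108**2 = 11664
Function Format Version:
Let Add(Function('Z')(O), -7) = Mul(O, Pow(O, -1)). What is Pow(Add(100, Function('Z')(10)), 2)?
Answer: 11664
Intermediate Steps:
Function('Z')(O) = 8 (Function('Z')(O) = Add(7, Mul(O, Pow(O, -1))) = Add(7, 1) = 8)
Pow(Add(100, Function('Z')(10)), 2) = Pow(Add(100, 8), 2) = Pow(108, 2) = 11664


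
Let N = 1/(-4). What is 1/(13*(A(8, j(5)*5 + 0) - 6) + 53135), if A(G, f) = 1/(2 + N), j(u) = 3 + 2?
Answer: 7/371451 ≈ 1.8845e-5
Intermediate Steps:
j(u) = 5
N = -¼ ≈ -0.25000
A(G, f) = 4/7 (A(G, f) = 1/(2 - ¼) = 1/(7/4) = 4/7)
1/(13*(A(8, j(5)*5 + 0) - 6) + 53135) = 1/(13*(4/7 - 6) + 53135) = 1/(13*(-38/7) + 53135) = 1/(-494/7 + 53135) = 1/(371451/7) = 7/371451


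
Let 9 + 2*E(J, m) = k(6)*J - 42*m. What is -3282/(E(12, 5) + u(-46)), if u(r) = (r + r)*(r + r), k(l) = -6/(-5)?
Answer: -32820/83617 ≈ -0.39250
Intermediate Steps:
k(l) = 6/5 (k(l) = -6*(-⅕) = 6/5)
u(r) = 4*r² (u(r) = (2*r)*(2*r) = 4*r²)
E(J, m) = -9/2 - 21*m + 3*J/5 (E(J, m) = -9/2 + (6*J/5 - 42*m)/2 = -9/2 + (-42*m + 6*J/5)/2 = -9/2 + (-21*m + 3*J/5) = -9/2 - 21*m + 3*J/5)
-3282/(E(12, 5) + u(-46)) = -3282/((-9/2 - 21*5 + (⅗)*12) + 4*(-46)²) = -3282/((-9/2 - 105 + 36/5) + 4*2116) = -3282/(-1023/10 + 8464) = -3282/83617/10 = -3282*10/83617 = -32820/83617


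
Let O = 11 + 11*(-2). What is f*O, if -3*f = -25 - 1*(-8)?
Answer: -187/3 ≈ -62.333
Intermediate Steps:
O = -11 (O = 11 - 22 = -11)
f = 17/3 (f = -(-25 - 1*(-8))/3 = -(-25 + 8)/3 = -⅓*(-17) = 17/3 ≈ 5.6667)
f*O = (17/3)*(-11) = -187/3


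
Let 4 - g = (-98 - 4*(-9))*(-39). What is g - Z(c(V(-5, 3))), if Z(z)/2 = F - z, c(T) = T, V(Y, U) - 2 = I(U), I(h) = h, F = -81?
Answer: -2242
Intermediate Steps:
V(Y, U) = 2 + U
Z(z) = -162 - 2*z (Z(z) = 2*(-81 - z) = -162 - 2*z)
g = -2414 (g = 4 - (-98 - 4*(-9))*(-39) = 4 - (-98 + 36)*(-39) = 4 - (-62)*(-39) = 4 - 1*2418 = 4 - 2418 = -2414)
g - Z(c(V(-5, 3))) = -2414 - (-162 - 2*(2 + 3)) = -2414 - (-162 - 2*5) = -2414 - (-162 - 10) = -2414 - 1*(-172) = -2414 + 172 = -2242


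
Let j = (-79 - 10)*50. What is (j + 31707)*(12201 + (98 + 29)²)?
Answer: 772190810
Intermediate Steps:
j = -4450 (j = -89*50 = -4450)
(j + 31707)*(12201 + (98 + 29)²) = (-4450 + 31707)*(12201 + (98 + 29)²) = 27257*(12201 + 127²) = 27257*(12201 + 16129) = 27257*28330 = 772190810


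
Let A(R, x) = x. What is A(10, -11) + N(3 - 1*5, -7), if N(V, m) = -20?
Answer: -31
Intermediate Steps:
A(10, -11) + N(3 - 1*5, -7) = -11 - 20 = -31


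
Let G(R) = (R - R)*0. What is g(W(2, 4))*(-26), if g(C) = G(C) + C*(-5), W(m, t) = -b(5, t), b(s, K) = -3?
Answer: 390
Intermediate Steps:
G(R) = 0 (G(R) = 0*0 = 0)
W(m, t) = 3 (W(m, t) = -1*(-3) = 3)
g(C) = -5*C (g(C) = 0 + C*(-5) = 0 - 5*C = -5*C)
g(W(2, 4))*(-26) = -5*3*(-26) = -15*(-26) = 390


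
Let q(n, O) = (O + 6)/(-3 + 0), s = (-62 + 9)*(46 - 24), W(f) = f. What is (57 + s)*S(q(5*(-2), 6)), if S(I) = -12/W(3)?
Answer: 4436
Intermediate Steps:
s = -1166 (s = -53*22 = -1166)
q(n, O) = -2 - O/3 (q(n, O) = (6 + O)/(-3) = (6 + O)*(-⅓) = -2 - O/3)
S(I) = -4 (S(I) = -12/3 = -12*⅓ = -4)
(57 + s)*S(q(5*(-2), 6)) = (57 - 1166)*(-4) = -1109*(-4) = 4436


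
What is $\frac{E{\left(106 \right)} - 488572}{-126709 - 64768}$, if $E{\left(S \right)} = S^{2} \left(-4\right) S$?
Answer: $\frac{5252636}{191477} \approx 27.432$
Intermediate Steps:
$E{\left(S \right)} = - 4 S^{3}$ ($E{\left(S \right)} = - 4 S^{2} S = - 4 S^{3}$)
$\frac{E{\left(106 \right)} - 488572}{-126709 - 64768} = \frac{- 4 \cdot 106^{3} - 488572}{-126709 - 64768} = \frac{\left(-4\right) 1191016 - 488572}{-191477} = \left(-4764064 - 488572\right) \left(- \frac{1}{191477}\right) = \left(-5252636\right) \left(- \frac{1}{191477}\right) = \frac{5252636}{191477}$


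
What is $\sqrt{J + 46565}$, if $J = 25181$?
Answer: $\sqrt{71746} \approx 267.85$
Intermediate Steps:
$\sqrt{J + 46565} = \sqrt{25181 + 46565} = \sqrt{71746}$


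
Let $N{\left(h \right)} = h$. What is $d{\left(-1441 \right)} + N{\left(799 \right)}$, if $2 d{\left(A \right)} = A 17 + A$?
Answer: $-12170$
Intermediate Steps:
$d{\left(A \right)} = 9 A$ ($d{\left(A \right)} = \frac{A 17 + A}{2} = \frac{17 A + A}{2} = \frac{18 A}{2} = 9 A$)
$d{\left(-1441 \right)} + N{\left(799 \right)} = 9 \left(-1441\right) + 799 = -12969 + 799 = -12170$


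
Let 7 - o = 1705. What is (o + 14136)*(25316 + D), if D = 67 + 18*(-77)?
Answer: 298474686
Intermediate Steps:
o = -1698 (o = 7 - 1*1705 = 7 - 1705 = -1698)
D = -1319 (D = 67 - 1386 = -1319)
(o + 14136)*(25316 + D) = (-1698 + 14136)*(25316 - 1319) = 12438*23997 = 298474686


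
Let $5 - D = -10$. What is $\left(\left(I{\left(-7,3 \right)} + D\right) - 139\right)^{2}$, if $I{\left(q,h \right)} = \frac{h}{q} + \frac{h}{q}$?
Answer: $\frac{763876}{49} \approx 15589.0$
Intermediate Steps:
$D = 15$ ($D = 5 - -10 = 5 + 10 = 15$)
$I{\left(q,h \right)} = \frac{2 h}{q}$
$\left(\left(I{\left(-7,3 \right)} + D\right) - 139\right)^{2} = \left(\left(2 \cdot 3 \frac{1}{-7} + 15\right) - 139\right)^{2} = \left(\left(2 \cdot 3 \left(- \frac{1}{7}\right) + 15\right) - 139\right)^{2} = \left(\left(- \frac{6}{7} + 15\right) - 139\right)^{2} = \left(\frac{99}{7} - 139\right)^{2} = \left(- \frac{874}{7}\right)^{2} = \frac{763876}{49}$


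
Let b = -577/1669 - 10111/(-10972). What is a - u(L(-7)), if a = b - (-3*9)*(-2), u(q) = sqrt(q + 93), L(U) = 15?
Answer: -978318057/18312268 - 6*sqrt(3) ≈ -63.816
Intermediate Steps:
b = 10544415/18312268 (b = -577*1/1669 - 10111*(-1/10972) = -577/1669 + 10111/10972 = 10544415/18312268 ≈ 0.57581)
u(q) = sqrt(93 + q)
a = -978318057/18312268 (a = 10544415/18312268 - (-3*9)*(-2) = 10544415/18312268 - (-27)*(-2) = 10544415/18312268 - 1*54 = 10544415/18312268 - 54 = -978318057/18312268 ≈ -53.424)
a - u(L(-7)) = -978318057/18312268 - sqrt(93 + 15) = -978318057/18312268 - sqrt(108) = -978318057/18312268 - 6*sqrt(3)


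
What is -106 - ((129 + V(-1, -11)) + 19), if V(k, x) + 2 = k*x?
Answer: -263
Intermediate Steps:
V(k, x) = -2 + k*x
-106 - ((129 + V(-1, -11)) + 19) = -106 - ((129 + (-2 - 1*(-11))) + 19) = -106 - ((129 + (-2 + 11)) + 19) = -106 - ((129 + 9) + 19) = -106 - (138 + 19) = -106 - 1*157 = -106 - 157 = -263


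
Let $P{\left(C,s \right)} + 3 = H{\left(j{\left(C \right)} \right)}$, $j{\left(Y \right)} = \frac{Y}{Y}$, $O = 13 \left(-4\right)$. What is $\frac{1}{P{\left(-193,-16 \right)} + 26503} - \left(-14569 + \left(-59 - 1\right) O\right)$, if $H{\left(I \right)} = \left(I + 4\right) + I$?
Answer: $\frac{303467195}{26506} \approx 11449.0$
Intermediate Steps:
$O = -52$
$j{\left(Y \right)} = 1$
$H{\left(I \right)} = 4 + 2 I$ ($H{\left(I \right)} = \left(4 + I\right) + I = 4 + 2 I$)
$P{\left(C,s \right)} = 3$ ($P{\left(C,s \right)} = -3 + \left(4 + 2 \cdot 1\right) = -3 + \left(4 + 2\right) = -3 + 6 = 3$)
$\frac{1}{P{\left(-193,-16 \right)} + 26503} - \left(-14569 + \left(-59 - 1\right) O\right) = \frac{1}{3 + 26503} - \left(-14569 + \left(-59 - 1\right) \left(-52\right)\right) = \frac{1}{26506} - \left(-14569 - -3120\right) = \frac{1}{26506} - \left(-14569 + 3120\right) = \frac{1}{26506} - -11449 = \frac{1}{26506} + 11449 = \frac{303467195}{26506}$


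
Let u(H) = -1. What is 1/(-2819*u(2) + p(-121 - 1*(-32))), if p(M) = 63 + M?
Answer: 1/2793 ≈ 0.00035804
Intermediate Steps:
1/(-2819*u(2) + p(-121 - 1*(-32))) = 1/(-2819*(-1) + (63 + (-121 - 1*(-32)))) = 1/(2819 + (63 + (-121 + 32))) = 1/(2819 + (63 - 89)) = 1/(2819 - 26) = 1/2793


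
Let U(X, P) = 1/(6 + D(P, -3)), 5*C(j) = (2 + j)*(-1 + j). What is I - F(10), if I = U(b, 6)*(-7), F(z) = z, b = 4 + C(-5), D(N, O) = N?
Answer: -127/12 ≈ -10.583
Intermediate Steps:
C(j) = (-1 + j)*(2 + j)/5 (C(j) = ((2 + j)*(-1 + j))/5 = ((-1 + j)*(2 + j))/5 = (-1 + j)*(2 + j)/5)
b = 38/5 (b = 4 + (-⅖ + (⅕)*(-5) + (⅕)*(-5)²) = 4 + (-⅖ - 1 + (⅕)*25) = 4 + (-⅖ - 1 + 5) = 4 + 18/5 = 38/5 ≈ 7.6000)
U(X, P) = 1/(6 + P)
I = -7/12 (I = -7/(6 + 6) = -7/12 ≈ -0.58333)
I - F(10) = -7/12 - 1*10 = -7/12 - 10 = -127/12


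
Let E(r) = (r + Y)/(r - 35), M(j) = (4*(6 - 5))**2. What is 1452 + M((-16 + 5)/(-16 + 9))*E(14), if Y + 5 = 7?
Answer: 30236/21 ≈ 1439.8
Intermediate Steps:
Y = 2 (Y = -5 + 7 = 2)
M(j) = 16 (M(j) = (4*1)**2 = 4**2 = 16)
E(r) = (2 + r)/(-35 + r) (E(r) = (r + 2)/(r - 35) = (2 + r)/(-35 + r))
1452 + M((-16 + 5)/(-16 + 9))*E(14) = 1452 + 16*((2 + 14)/(-35 + 14)) = 1452 + 16*(16/(-21)) = 1452 + 16*(-1/21*16) = 1452 + 16*(-16/21) = 1452 - 256/21 = 30236/21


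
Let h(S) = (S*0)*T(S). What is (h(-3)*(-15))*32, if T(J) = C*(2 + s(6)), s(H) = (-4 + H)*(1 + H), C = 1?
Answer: 0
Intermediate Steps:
s(H) = (1 + H)*(-4 + H)
T(J) = 16 (T(J) = 1*(2 + (-4 + 6² - 3*6)) = 1*(2 + (-4 + 36 - 18)) = 1*(2 + 14) = 1*16 = 16)
h(S) = 0 (h(S) = (S*0)*16 = 0*16 = 0)
(h(-3)*(-15))*32 = (0*(-15))*32 = 0*32 = 0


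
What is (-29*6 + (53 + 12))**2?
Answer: 11881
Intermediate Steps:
(-29*6 + (53 + 12))**2 = (-174 + 65)**2 = (-109)**2 = 11881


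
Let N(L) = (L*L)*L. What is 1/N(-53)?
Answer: -1/148877 ≈ -6.7170e-6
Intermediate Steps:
N(L) = L**3 (N(L) = L**2*L = L**3)
1/N(-53) = 1/((-53)**3) = 1/(-148877) = -1/148877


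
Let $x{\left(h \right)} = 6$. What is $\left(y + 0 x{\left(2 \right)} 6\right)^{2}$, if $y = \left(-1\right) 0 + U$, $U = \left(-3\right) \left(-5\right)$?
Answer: $225$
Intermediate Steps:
$U = 15$
$y = 15$ ($y = \left(-1\right) 0 + 15 = 0 + 15 = 15$)
$\left(y + 0 x{\left(2 \right)} 6\right)^{2} = \left(15 + 0 \cdot 6 \cdot 6\right)^{2} = \left(15 + 0 \cdot 6\right)^{2} = \left(15 + 0\right)^{2} = 15^{2} = 225$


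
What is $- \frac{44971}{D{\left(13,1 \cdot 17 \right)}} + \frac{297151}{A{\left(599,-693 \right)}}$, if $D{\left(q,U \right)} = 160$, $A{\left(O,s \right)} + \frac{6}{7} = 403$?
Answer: $\frac{41243151}{90080} \approx 457.85$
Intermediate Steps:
$A{\left(O,s \right)} = \frac{2815}{7}$ ($A{\left(O,s \right)} = - \frac{6}{7} + 403 = \frac{2815}{7}$)
$- \frac{44971}{D{\left(13,1 \cdot 17 \right)}} + \frac{297151}{A{\left(599,-693 \right)}} = - \frac{44971}{160} + \frac{297151}{\frac{2815}{7}} = \left(-44971\right) \frac{1}{160} + 297151 \cdot \frac{7}{2815} = - \frac{44971}{160} + \frac{2080057}{2815} = \frac{41243151}{90080}$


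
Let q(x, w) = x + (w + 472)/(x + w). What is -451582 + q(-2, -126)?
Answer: -28901549/64 ≈ -4.5159e+5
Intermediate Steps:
q(x, w) = x + (472 + w)/(w + x)
-451582 + q(-2, -126) = -451582 + (472 - 126 + (-2)² - 126*(-2))/(-126 - 2) = -451582 + (472 - 126 + 4 + 252)/(-128) = -451582 - 1/128*602 = -451582 - 301/64 = -28901549/64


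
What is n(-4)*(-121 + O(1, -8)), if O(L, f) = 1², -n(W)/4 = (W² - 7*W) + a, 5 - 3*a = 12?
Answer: 20000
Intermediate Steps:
a = -7/3 (a = 5/3 - ⅓*12 = 5/3 - 4 = -7/3 ≈ -2.3333)
n(W) = 28/3 - 4*W² + 28*W (n(W) = -4*((W² - 7*W) - 7/3) = -4*(-7/3 + W² - 7*W) = 28/3 - 4*W² + 28*W)
O(L, f) = 1
n(-4)*(-121 + O(1, -8)) = (28/3 - 4*(-4)² + 28*(-4))*(-121 + 1) = (28/3 - 4*16 - 112)*(-120) = (28/3 - 64 - 112)*(-120) = -500/3*(-120) = 20000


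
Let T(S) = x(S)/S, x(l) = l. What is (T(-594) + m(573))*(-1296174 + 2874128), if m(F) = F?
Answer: 905745596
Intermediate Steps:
T(S) = 1 (T(S) = S/S = 1)
(T(-594) + m(573))*(-1296174 + 2874128) = (1 + 573)*(-1296174 + 2874128) = 574*1577954 = 905745596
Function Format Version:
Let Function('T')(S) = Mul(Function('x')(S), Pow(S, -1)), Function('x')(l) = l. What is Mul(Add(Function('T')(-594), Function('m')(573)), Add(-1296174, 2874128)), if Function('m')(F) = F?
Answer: 905745596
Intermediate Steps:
Function('T')(S) = 1 (Function('T')(S) = Mul(S, Pow(S, -1)) = 1)
Mul(Add(Function('T')(-594), Function('m')(573)), Add(-1296174, 2874128)) = Mul(Add(1, 573), Add(-1296174, 2874128)) = Mul(574, 1577954) = 905745596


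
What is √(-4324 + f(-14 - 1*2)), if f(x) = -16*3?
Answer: 2*I*√1093 ≈ 66.121*I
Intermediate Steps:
f(x) = -48
√(-4324 + f(-14 - 1*2)) = √(-4324 - 48) = √(-4372) = 2*I*√1093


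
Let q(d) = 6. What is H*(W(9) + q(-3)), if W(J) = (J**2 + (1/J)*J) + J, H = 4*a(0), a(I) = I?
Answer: 0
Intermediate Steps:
H = 0 (H = 4*0 = 0)
W(J) = 1 + J + J**2 (W(J) = (J**2 + J/J) + J = (J**2 + 1) + J = (1 + J**2) + J = 1 + J + J**2)
H*(W(9) + q(-3)) = 0*((1 + 9 + 9**2) + 6) = 0*((1 + 9 + 81) + 6) = 0*(91 + 6) = 0*97 = 0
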